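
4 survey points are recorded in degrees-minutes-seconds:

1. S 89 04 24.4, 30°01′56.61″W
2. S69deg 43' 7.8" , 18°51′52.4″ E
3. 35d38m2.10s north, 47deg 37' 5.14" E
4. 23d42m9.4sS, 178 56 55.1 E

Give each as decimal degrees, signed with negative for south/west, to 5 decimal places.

Point 1:
  φ: 4′ + 24.4″ = 4.40667′; 89 + 4.40667/60 = 89.073444
  hemisphere S, so the sign is −
  λ: 30 + 1/60 + 56.61/3600 = 30.032392
  W → negative
Point 2:
  φ: 43′ + 7.8″ = 43.13000′; 69 + 43.13000/60 = 69.718833
  S → negative
  Lon: 51′ + 52.4″ = 51.87333′; 18 + 51.87333/60 = 18.864556
  E → positive
Point 3:
  Lat: 35° + 38/60 + 2.1/3600 = 35 + 0.633333 + 0.000583 = 35.633917
  N → positive
  Lon: 47 + 37/60 + 5.14/3600 = 47.618094
  E ⇒ keep positive
Point 4:
  φ: 23° + 42/60 + 9.4/3600 = 23 + 0.700000 + 0.002611 = 23.702611
  S → negative
  λ: 56′ + 55.1″ = 56.91833′; 178 + 56.91833/60 = 178.948639
  E → positive

1. -89.07344, -30.03239
2. -69.71883, 18.86456
3. 35.63392, 47.61809
4. -23.70261, 178.94864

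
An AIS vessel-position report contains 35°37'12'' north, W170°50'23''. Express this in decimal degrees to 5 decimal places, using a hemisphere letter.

35.62000° N, 170.83972° W

Latitude: 37′ + 12″ = 37.20000′; 35 + 37.20000/60 = 35.620000
λ: 50′ + 23″ = 50.38333′; 170 + 50.38333/60 = 170.839722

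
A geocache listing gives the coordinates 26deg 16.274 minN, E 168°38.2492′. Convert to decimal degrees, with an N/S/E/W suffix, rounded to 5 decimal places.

φ: 16.274′ = 0.271233°; total 26.271233
Longitude: 168 + 38.2492/60 = 168.637487

26.27123° N, 168.63749° E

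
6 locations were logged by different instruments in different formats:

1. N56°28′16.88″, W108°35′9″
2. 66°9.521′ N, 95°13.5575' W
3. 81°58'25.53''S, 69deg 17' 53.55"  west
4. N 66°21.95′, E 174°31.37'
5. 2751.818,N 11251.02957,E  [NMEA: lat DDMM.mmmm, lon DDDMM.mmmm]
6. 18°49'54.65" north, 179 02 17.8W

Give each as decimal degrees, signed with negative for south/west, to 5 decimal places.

Point 1:
  Latitude: 56 + 28/60 + 16.88/3600 = 56.471356
  N → positive
  Lon: 108° + 35/60 + 9/3600 = 108 + 0.583333 + 0.002500 = 108.585833
  W ⇒ negate
Point 2:
  φ: 9.521′ = 0.158683°; total 66.158683
  N ⇒ keep positive
  Longitude: 95 + 13.5575/60 = 95.225958
  hemisphere W, so the sign is −
Point 3:
  φ: 58′ + 25.53″ = 58.42550′; 81 + 58.42550/60 = 81.973758
  hemisphere S, so the sign is −
  λ: 69° + 17/60 + 53.55/3600 = 69 + 0.283333 + 0.014875 = 69.298208
  W ⇒ negate
Point 4:
  Latitude: 66 + 21.95/60 = 66.365833
  N ⇒ keep positive
  λ: 174 + 31.37/60 = 174.522833
  E → positive
Point 5:
  φ: split at 2 digits → 27° and 51.818′; 27 + 51.818/60 = 27.863633
  N → positive
  Lon: degrees = first 3 digits = 112, minutes = 51.02957; 112 + 51.02957/60 = 112.850493
  E ⇒ keep positive
Point 6:
  φ: 18 + 49/60 + 54.65/3600 = 18.831847
  N ⇒ keep positive
  λ: 179° + 2/60 + 17.8/3600 = 179 + 0.033333 + 0.004944 = 179.038278
  W → negative

1. 56.47136, -108.58583
2. 66.15868, -95.22596
3. -81.97376, -69.29821
4. 66.36583, 174.52283
5. 27.86363, 112.85049
6. 18.83185, -179.03828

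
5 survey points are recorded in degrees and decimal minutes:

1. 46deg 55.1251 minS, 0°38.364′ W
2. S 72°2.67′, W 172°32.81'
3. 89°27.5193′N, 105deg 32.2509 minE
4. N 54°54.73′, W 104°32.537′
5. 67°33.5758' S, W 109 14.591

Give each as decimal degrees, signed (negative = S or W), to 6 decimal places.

1. -46.918752, -0.639400
2. -72.044500, -172.546833
3. 89.458655, 105.537515
4. 54.912167, -104.542283
5. -67.559597, -109.243183

Point 1:
  Latitude: 55.1251′ = 0.918752°; total 46.9187517
  S → negative
  Longitude: 38.364′ = 0.639400°; total 0.6394000
  hemisphere W, so the sign is −
Point 2:
  Latitude: 72 + 2.67/60 = 72.0445000
  S ⇒ negate
  Longitude: 32.81′ = 0.546833°; total 172.5468333
  hemisphere W, so the sign is −
Point 3:
  Lat: 27.5193′ = 0.458655°; total 89.4586550
  N → positive
  Lon: 105 + 32.2509/60 = 105.5375150
  E → positive
Point 4:
  Latitude: 54.73′ = 0.912167°; total 54.9121667
  N → positive
  Lon: 32.537′ = 0.542283°; total 104.5422833
  hemisphere W, so the sign is −
Point 5:
  Latitude: 67 + 33.5758/60 = 67.5595967
  hemisphere S, so the sign is −
  Longitude: 109 + 14.591/60 = 109.2431833
  W → negative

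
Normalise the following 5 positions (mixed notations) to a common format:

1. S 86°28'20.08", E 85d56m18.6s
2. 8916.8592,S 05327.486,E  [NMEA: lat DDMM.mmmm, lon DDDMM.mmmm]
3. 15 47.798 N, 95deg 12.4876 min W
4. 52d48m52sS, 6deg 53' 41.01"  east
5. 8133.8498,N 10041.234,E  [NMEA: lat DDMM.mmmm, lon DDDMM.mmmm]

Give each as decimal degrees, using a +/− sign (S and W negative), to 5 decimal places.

1. -86.47224, 85.93850
2. -89.28099, 53.45810
3. 15.79663, -95.20813
4. -52.81444, 6.89473
5. 81.56416, 100.68723

Point 1:
  φ: 86 + 28/60 + 20.08/3600 = 86.472244
  S → negative
  Longitude: 85 + 56/60 + 18.6/3600 = 85.938500
  E ⇒ keep positive
Point 2:
  φ: split at 2 digits → 89° and 16.8592′; 89 + 16.8592/60 = 89.280987
  S ⇒ negate
  Lon: split at 3 digits → 053° and 27.486′; 53 + 27.486/60 = 53.458100
  E → positive
Point 3:
  Latitude: 15 + 47.798/60 = 15.796633
  N → positive
  λ: 12.4876′ = 0.208127°; total 95.208127
  W → negative
Point 4:
  φ: 52° + 48/60 + 52/3600 = 52 + 0.800000 + 0.014444 = 52.814444
  S → negative
  Longitude: 53′ + 41.01″ = 53.68350′; 6 + 53.68350/60 = 6.894725
  E → positive
Point 5:
  φ: degrees = first 2 digits = 81, minutes = 33.8498; 81 + 33.8498/60 = 81.564163
  N ⇒ keep positive
  Longitude: split at 3 digits → 100° and 41.234′; 100 + 41.234/60 = 100.687233
  E ⇒ keep positive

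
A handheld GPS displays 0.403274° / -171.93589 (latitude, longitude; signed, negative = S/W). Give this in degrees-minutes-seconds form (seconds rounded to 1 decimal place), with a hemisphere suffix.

0°24′11.8″ N, 171°56′9.2″ W

Lat: whole degrees 0; 24.19644′ → 24′ and 11.786″
Longitude is negative → W; |value| = 171.935890
Lon: whole degrees 171; 56.15340′ → 56′ and 9.204″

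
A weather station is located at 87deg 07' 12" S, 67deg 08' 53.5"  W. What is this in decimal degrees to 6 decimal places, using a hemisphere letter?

87.120000° S, 67.148194° W

Lat: 7′ + 12″ = 7.20000′; 87 + 7.20000/60 = 87.1200000
Lon: 8′ + 53.5″ = 8.89167′; 67 + 8.89167/60 = 67.1481944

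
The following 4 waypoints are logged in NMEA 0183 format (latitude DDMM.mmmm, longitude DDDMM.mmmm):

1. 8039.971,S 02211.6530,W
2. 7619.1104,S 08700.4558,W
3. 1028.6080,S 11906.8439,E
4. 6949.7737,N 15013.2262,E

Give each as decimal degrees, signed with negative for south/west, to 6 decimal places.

1. -80.666183, -22.194217
2. -76.318507, -87.007597
3. -10.476800, 119.114065
4. 69.829562, 150.220437

Point 1:
  Latitude: split at 2 digits → 80° and 39.971′; 80 + 39.971/60 = 80.6661833
  hemisphere S, so the sign is −
  Longitude: degrees = first 3 digits = 22, minutes = 11.653; 22 + 11.653/60 = 22.1942167
  W → negative
Point 2:
  Latitude: degrees = first 2 digits = 76, minutes = 19.1104; 76 + 19.1104/60 = 76.3185067
  S → negative
  Lon: split at 3 digits → 087° and 0.4558′; 87 + 0.4558/60 = 87.0075967
  W ⇒ negate
Point 3:
  Latitude: split at 2 digits → 10° and 28.608′; 10 + 28.608/60 = 10.4768000
  S → negative
  Longitude: split at 3 digits → 119° and 6.8439′; 119 + 6.8439/60 = 119.1140650
  E → positive
Point 4:
  Lat: split at 2 digits → 69° and 49.7737′; 69 + 49.7737/60 = 69.8295617
  N ⇒ keep positive
  Lon: degrees = first 3 digits = 150, minutes = 13.2262; 150 + 13.2262/60 = 150.2204367
  E → positive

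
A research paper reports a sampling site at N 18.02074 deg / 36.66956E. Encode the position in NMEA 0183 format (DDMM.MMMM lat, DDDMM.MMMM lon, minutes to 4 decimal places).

Latitude: minutes = (18.020740 − 18) × 60 = 1.244400
λ: 36° + 0.669560 × 60 = 36° 40.173600′

1801.2444,N / 03640.1736,E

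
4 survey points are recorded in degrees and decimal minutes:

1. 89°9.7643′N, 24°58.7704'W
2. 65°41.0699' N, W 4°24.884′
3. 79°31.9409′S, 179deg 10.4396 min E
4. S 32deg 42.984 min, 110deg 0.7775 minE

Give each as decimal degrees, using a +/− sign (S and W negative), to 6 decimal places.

Point 1:
  Lat: 89 + 9.7643/60 = 89.1627383
  N → positive
  Lon: 58.7704′ = 0.979507°; total 24.9795067
  W → negative
Point 2:
  Lat: 41.0699′ = 0.684498°; total 65.6844983
  N ⇒ keep positive
  Longitude: 4 + 24.884/60 = 4.4147333
  W → negative
Point 3:
  Lat: 31.9409′ = 0.532348°; total 79.5323483
  S → negative
  Longitude: 10.4396′ = 0.173993°; total 179.1739933
  E → positive
Point 4:
  Latitude: 42.984′ = 0.716400°; total 32.7164000
  S ⇒ negate
  Lon: 110 + 0.7775/60 = 110.0129583
  E ⇒ keep positive

1. 89.162738, -24.979507
2. 65.684498, -4.414733
3. -79.532348, 179.173993
4. -32.716400, 110.012958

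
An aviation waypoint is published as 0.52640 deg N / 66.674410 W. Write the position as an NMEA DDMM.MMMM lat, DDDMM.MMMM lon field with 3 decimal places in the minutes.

Latitude: minutes = (0.526400 − 0) × 60 = 31.58400
Longitude: 66° + 0.674410 × 60 = 66° 40.46460′

0031.584,N / 06640.465,W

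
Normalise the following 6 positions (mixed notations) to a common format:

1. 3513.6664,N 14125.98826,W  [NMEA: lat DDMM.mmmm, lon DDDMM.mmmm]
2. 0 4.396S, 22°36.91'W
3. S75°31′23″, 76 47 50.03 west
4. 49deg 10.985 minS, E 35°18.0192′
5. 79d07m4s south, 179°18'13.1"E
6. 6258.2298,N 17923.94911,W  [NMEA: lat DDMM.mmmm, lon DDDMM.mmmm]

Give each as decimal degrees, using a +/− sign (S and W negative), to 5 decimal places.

Point 1:
  Latitude: degrees = first 2 digits = 35, minutes = 13.6664; 35 + 13.6664/60 = 35.227773
  N ⇒ keep positive
  Lon: split at 3 digits → 141° and 25.98826′; 141 + 25.98826/60 = 141.433138
  hemisphere W, so the sign is −
Point 2:
  Latitude: 0 + 4.396/60 = 0.073267
  S ⇒ negate
  λ: 22 + 36.91/60 = 22.615167
  hemisphere W, so the sign is −
Point 3:
  Latitude: 75 + 31/60 + 23/3600 = 75.523056
  hemisphere S, so the sign is −
  Longitude: 47′ + 50.03″ = 47.83383′; 76 + 47.83383/60 = 76.797231
  W ⇒ negate
Point 4:
  φ: 49 + 10.985/60 = 49.183083
  S ⇒ negate
  Longitude: 35 + 18.0192/60 = 35.300320
  E → positive
Point 5:
  φ: 79° + 7/60 + 4/3600 = 79 + 0.116667 + 0.001111 = 79.117778
  S → negative
  Lon: 179° + 18/60 + 13.1/3600 = 179 + 0.300000 + 0.003639 = 179.303639
  E ⇒ keep positive
Point 6:
  Latitude: degrees = first 2 digits = 62, minutes = 58.2298; 62 + 58.2298/60 = 62.970497
  N → positive
  Lon: split at 3 digits → 179° and 23.94911′; 179 + 23.94911/60 = 179.399152
  hemisphere W, so the sign is −

1. 35.22777, -141.43314
2. -0.07327, -22.61517
3. -75.52306, -76.79723
4. -49.18308, 35.30032
5. -79.11778, 179.30364
6. 62.97050, -179.39915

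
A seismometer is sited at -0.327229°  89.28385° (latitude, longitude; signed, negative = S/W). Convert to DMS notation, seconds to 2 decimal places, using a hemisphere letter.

0°19′38.02″ S, 89°17′1.86″ E

Latitude is negative → S; |value| = 0.327229
Lat: whole degrees 0; 19.63374′ → 19′ and 38.0244″
Lon: 0.283850° → 17.03100′; 0.03100 × 60 = 1.8600″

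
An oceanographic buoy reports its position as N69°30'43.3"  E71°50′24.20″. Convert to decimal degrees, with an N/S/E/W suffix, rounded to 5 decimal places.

Lat: 69° + 30/60 + 43.3/3600 = 69 + 0.500000 + 0.012028 = 69.512028
λ: 71 + 50/60 + 24.2/3600 = 71.840056

69.51203° N, 71.84006° E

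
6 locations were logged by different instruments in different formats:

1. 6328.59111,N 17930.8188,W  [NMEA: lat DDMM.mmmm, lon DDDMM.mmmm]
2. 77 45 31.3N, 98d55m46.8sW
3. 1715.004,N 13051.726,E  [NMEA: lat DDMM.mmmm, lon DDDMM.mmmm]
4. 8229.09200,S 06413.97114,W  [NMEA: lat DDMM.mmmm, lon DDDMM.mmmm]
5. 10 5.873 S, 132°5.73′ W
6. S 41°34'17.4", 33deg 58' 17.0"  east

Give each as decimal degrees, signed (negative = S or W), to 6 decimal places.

1. 63.476519, -179.513647
2. 77.758694, -98.929667
3. 17.250067, 130.862100
4. -82.484867, -64.232852
5. -10.097883, -132.095500
6. -41.571500, 33.971389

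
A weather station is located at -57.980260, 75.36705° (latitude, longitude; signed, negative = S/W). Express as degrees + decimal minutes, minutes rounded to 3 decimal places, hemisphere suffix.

57° 58.816′ S, 75° 22.023′ E

Latitude is negative → S; |value| = 57.980260
Lat: minutes = (57.980260 − 57) × 60 = 58.81560
Lon: fractional part 0.367050 → 22.02300 minutes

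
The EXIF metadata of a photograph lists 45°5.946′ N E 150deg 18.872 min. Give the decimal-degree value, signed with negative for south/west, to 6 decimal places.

45.099100, 150.314533

φ: 5.946′ = 0.099100°; total 45.0991000
N → positive
Lon: 18.872′ = 0.314533°; total 150.3145333
E ⇒ keep positive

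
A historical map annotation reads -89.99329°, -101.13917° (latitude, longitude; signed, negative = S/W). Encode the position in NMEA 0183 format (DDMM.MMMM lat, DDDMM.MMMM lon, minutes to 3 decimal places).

8959.597,S / 10108.350,W

Latitude is negative → S; |value| = 89.993290
φ: minutes = (89.993290 − 89) × 60 = 59.59740
Longitude is negative → W; |value| = 101.139170
Longitude: minutes = (101.139170 − 101) × 60 = 8.35020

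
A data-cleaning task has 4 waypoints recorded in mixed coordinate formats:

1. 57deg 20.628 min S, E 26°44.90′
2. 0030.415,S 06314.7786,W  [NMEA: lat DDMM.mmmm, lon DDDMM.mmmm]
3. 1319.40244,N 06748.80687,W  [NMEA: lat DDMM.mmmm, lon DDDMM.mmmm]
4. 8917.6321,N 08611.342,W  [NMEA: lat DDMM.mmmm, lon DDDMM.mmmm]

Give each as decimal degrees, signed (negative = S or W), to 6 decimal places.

1. -57.343800, 26.748333
2. -0.506917, -63.246310
3. 13.323374, -67.813448
4. 89.293868, -86.189033

Point 1:
  Latitude: 57 + 20.628/60 = 57.3438000
  hemisphere S, so the sign is −
  λ: 44.9′ = 0.748333°; total 26.7483333
  E ⇒ keep positive
Point 2:
  Lat: split at 2 digits → 00° and 30.415′; 0 + 30.415/60 = 0.5069167
  S → negative
  λ: split at 3 digits → 063° and 14.7786′; 63 + 14.7786/60 = 63.2463100
  hemisphere W, so the sign is −
Point 3:
  Latitude: split at 2 digits → 13° and 19.40244′; 13 + 19.40244/60 = 13.3233740
  N → positive
  λ: degrees = first 3 digits = 67, minutes = 48.80687; 67 + 48.80687/60 = 67.8134478
  hemisphere W, so the sign is −
Point 4:
  φ: degrees = first 2 digits = 89, minutes = 17.6321; 89 + 17.6321/60 = 89.2938683
  N ⇒ keep positive
  λ: degrees = first 3 digits = 86, minutes = 11.342; 86 + 11.342/60 = 86.1890333
  hemisphere W, so the sign is −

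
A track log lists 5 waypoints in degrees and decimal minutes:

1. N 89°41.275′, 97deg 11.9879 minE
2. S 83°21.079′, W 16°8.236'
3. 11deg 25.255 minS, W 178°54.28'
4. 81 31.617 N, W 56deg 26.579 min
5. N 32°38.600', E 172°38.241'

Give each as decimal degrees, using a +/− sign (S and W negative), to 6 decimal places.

1. 89.687917, 97.199798
2. -83.351317, -16.137267
3. -11.420917, -178.904667
4. 81.526950, -56.442983
5. 32.643333, 172.637350

Point 1:
  Latitude: 41.275′ = 0.687917°; total 89.6879167
  N ⇒ keep positive
  Lon: 97 + 11.9879/60 = 97.1997983
  E ⇒ keep positive
Point 2:
  Lat: 83 + 21.079/60 = 83.3513167
  S → negative
  λ: 8.236′ = 0.137267°; total 16.1372667
  W → negative
Point 3:
  Lat: 11 + 25.255/60 = 11.4209167
  hemisphere S, so the sign is −
  Lon: 178 + 54.28/60 = 178.9046667
  W ⇒ negate
Point 4:
  Lat: 31.617′ = 0.526950°; total 81.5269500
  N → positive
  λ: 26.579′ = 0.442983°; total 56.4429833
  W → negative
Point 5:
  Latitude: 38.6′ = 0.643333°; total 32.6433333
  N ⇒ keep positive
  λ: 172 + 38.241/60 = 172.6373500
  E ⇒ keep positive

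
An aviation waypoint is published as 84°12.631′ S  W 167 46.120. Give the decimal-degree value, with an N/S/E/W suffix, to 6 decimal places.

84.210517° S, 167.768667° W

Lat: 12.631′ = 0.210517°; total 84.2105167
Longitude: 46.12′ = 0.768667°; total 167.7686667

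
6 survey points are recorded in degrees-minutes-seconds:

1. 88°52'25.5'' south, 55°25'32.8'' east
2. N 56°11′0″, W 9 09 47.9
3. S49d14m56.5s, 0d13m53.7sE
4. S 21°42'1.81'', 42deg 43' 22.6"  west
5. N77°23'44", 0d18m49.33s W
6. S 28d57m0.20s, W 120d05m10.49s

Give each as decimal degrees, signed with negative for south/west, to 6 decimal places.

1. -88.873750, 55.425778
2. 56.183333, -9.163306
3. -49.249028, 0.231583
4. -21.700503, -42.722944
5. 77.395556, -0.313703
6. -28.950056, -120.086247

Point 1:
  φ: 52′ + 25.5″ = 52.42500′; 88 + 52.42500/60 = 88.8737500
  S → negative
  Lon: 55 + 25/60 + 32.8/3600 = 55.4257778
  E → positive
Point 2:
  φ: 11′ + 0″ = 11.00000′; 56 + 11.00000/60 = 56.1833333
  N → positive
  Lon: 9′ + 47.9″ = 9.79833′; 9 + 9.79833/60 = 9.1633056
  W ⇒ negate
Point 3:
  Latitude: 14′ + 56.5″ = 14.94167′; 49 + 14.94167/60 = 49.2490278
  S ⇒ negate
  Longitude: 13′ + 53.7″ = 13.89500′; 0 + 13.89500/60 = 0.2315833
  E ⇒ keep positive
Point 4:
  φ: 21 + 42/60 + 1.81/3600 = 21.7005028
  hemisphere S, so the sign is −
  λ: 42 + 43/60 + 22.6/3600 = 42.7229444
  W → negative
Point 5:
  Lat: 77 + 23/60 + 44/3600 = 77.3955556
  N ⇒ keep positive
  Longitude: 18′ + 49.33″ = 18.82217′; 0 + 18.82217/60 = 0.3137028
  W ⇒ negate
Point 6:
  φ: 57′ + 0.2″ = 57.00333′; 28 + 57.00333/60 = 28.9500556
  hemisphere S, so the sign is −
  λ: 5′ + 10.49″ = 5.17483′; 120 + 5.17483/60 = 120.0862472
  W → negative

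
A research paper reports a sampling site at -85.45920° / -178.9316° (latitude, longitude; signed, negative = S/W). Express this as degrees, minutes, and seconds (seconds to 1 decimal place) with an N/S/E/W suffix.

85°27′33.1″ S, 178°55′53.8″ W

Latitude is negative → S; |value| = 85.459200
Lat: 0.459200 × 60 = 27.55200′ → 27′, remainder × 60 = 33.120″
Longitude is negative → W; |value| = 178.931600
λ: 0.931600° → 55.89600′; 0.89600 × 60 = 53.760″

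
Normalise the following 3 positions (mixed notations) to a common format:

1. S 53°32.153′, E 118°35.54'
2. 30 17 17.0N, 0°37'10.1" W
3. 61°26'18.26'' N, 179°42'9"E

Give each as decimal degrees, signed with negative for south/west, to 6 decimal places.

1. -53.535883, 118.592333
2. 30.288056, -0.619472
3. 61.438406, 179.702500

Point 1:
  Latitude: 53 + 32.153/60 = 53.5358833
  S → negative
  Longitude: 35.54′ = 0.592333°; total 118.5923333
  E ⇒ keep positive
Point 2:
  φ: 17′ + 17″ = 17.28333′; 30 + 17.28333/60 = 30.2880556
  N ⇒ keep positive
  Lon: 37′ + 10.1″ = 37.16833′; 0 + 37.16833/60 = 0.6194722
  hemisphere W, so the sign is −
Point 3:
  Lat: 61 + 26/60 + 18.26/3600 = 61.4384056
  N → positive
  Lon: 179 + 42/60 + 9/3600 = 179.7025000
  E → positive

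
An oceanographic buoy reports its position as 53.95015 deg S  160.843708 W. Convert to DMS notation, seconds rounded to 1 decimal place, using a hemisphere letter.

53°57′0.5″ S, 160°50′37.3″ W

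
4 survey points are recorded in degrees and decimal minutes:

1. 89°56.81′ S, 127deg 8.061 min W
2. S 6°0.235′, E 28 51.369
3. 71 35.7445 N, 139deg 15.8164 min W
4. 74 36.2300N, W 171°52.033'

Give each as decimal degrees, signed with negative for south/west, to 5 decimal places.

1. -89.94683, -127.13435
2. -6.00392, 28.85615
3. 71.59574, -139.26361
4. 74.60383, -171.86722

Point 1:
  φ: 89 + 56.81/60 = 89.946833
  S → negative
  Longitude: 8.061′ = 0.134350°; total 127.134350
  W → negative
Point 2:
  φ: 0.235′ = 0.003917°; total 6.003917
  hemisphere S, so the sign is −
  Lon: 28 + 51.369/60 = 28.856150
  E ⇒ keep positive
Point 3:
  φ: 71 + 35.7445/60 = 71.595742
  N ⇒ keep positive
  λ: 139 + 15.8164/60 = 139.263607
  hemisphere W, so the sign is −
Point 4:
  Latitude: 74 + 36.23/60 = 74.603833
  N ⇒ keep positive
  Lon: 52.033′ = 0.867217°; total 171.867217
  W → negative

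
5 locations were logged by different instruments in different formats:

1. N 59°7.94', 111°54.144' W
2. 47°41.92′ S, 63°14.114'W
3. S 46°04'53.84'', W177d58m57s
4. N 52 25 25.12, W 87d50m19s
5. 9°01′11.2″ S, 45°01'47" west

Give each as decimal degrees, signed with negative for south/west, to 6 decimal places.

Point 1:
  Latitude: 59 + 7.94/60 = 59.1323333
  N → positive
  Lon: 54.144′ = 0.902400°; total 111.9024000
  W → negative
Point 2:
  Latitude: 41.92′ = 0.698667°; total 47.6986667
  hemisphere S, so the sign is −
  λ: 63 + 14.114/60 = 63.2352333
  hemisphere W, so the sign is −
Point 3:
  Lat: 46 + 4/60 + 53.84/3600 = 46.0816222
  hemisphere S, so the sign is −
  Lon: 177 + 58/60 + 57/3600 = 177.9825000
  W → negative
Point 4:
  φ: 52 + 25/60 + 25.12/3600 = 52.4236444
  N ⇒ keep positive
  Longitude: 50′ + 19″ = 50.31667′; 87 + 50.31667/60 = 87.8386111
  W ⇒ negate
Point 5:
  Lat: 1′ + 11.2″ = 1.18667′; 9 + 1.18667/60 = 9.0197778
  S → negative
  λ: 45 + 1/60 + 47/3600 = 45.0297222
  hemisphere W, so the sign is −

1. 59.132333, -111.902400
2. -47.698667, -63.235233
3. -46.081622, -177.982500
4. 52.423644, -87.838611
5. -9.019778, -45.029722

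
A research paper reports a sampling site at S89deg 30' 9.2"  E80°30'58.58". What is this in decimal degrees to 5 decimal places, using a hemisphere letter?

Latitude: 89° + 30/60 + 9.2/3600 = 89 + 0.500000 + 0.002556 = 89.502556
λ: 80 + 30/60 + 58.58/3600 = 80.516272

89.50256° S, 80.51627° E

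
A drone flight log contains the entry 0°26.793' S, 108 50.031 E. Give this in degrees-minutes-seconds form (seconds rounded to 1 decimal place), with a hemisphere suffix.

Lat: fractional minutes 0.79300 × 60 = 47.580″
Longitude: fractional minutes 0.03100 × 60 = 1.860″

0°26′47.6″ S, 108°50′1.9″ E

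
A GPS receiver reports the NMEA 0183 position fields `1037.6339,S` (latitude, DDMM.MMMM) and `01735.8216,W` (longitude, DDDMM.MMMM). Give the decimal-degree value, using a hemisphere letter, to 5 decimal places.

10.62723° S, 17.59703° W

φ: split at 2 digits → 10° and 37.6339′; 10 + 37.6339/60 = 10.627232
λ: split at 3 digits → 017° and 35.8216′; 17 + 35.8216/60 = 17.597027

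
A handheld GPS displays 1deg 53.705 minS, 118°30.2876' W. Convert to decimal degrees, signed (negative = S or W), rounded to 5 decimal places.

-1.89508, -118.50479

Lat: 1 + 53.705/60 = 1.895083
hemisphere S, so the sign is −
Longitude: 30.2876′ = 0.504793°; total 118.504793
W ⇒ negate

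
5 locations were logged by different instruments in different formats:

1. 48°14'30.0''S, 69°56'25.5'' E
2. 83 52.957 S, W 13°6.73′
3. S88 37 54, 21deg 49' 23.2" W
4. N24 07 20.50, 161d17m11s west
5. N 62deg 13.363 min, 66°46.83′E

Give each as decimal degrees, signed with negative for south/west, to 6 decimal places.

1. -48.241667, 69.940417
2. -83.882617, -13.112167
3. -88.631667, -21.823111
4. 24.122361, -161.286389
5. 62.222717, 66.780500

Point 1:
  φ: 48° + 14/60 + 30/3600 = 48 + 0.233333 + 0.008333 = 48.2416667
  S → negative
  λ: 69 + 56/60 + 25.5/3600 = 69.9404167
  E ⇒ keep positive
Point 2:
  Lat: 52.957′ = 0.882617°; total 83.8826167
  S ⇒ negate
  Lon: 13 + 6.73/60 = 13.1121667
  W → negative
Point 3:
  Latitude: 37′ + 54″ = 37.90000′; 88 + 37.90000/60 = 88.6316667
  hemisphere S, so the sign is −
  λ: 21° + 49/60 + 23.2/3600 = 21 + 0.816667 + 0.006444 = 21.8231111
  W ⇒ negate
Point 4:
  Lat: 24° + 7/60 + 20.5/3600 = 24 + 0.116667 + 0.005694 = 24.1223611
  N ⇒ keep positive
  λ: 161 + 17/60 + 11/3600 = 161.2863889
  hemisphere W, so the sign is −
Point 5:
  φ: 13.363′ = 0.222717°; total 62.2227167
  N ⇒ keep positive
  λ: 66 + 46.83/60 = 66.7805000
  E ⇒ keep positive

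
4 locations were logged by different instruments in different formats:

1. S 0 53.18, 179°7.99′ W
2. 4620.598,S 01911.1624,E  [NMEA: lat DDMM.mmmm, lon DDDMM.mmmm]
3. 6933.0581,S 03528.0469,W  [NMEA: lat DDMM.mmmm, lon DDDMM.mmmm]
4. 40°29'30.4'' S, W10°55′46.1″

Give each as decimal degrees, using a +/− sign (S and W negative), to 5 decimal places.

1. -0.88633, -179.13317
2. -46.34330, 19.18604
3. -69.55097, -35.46745
4. -40.49178, -10.92947

Point 1:
  Lat: 0 + 53.18/60 = 0.886333
  S ⇒ negate
  Lon: 7.99′ = 0.133167°; total 179.133167
  hemisphere W, so the sign is −
Point 2:
  Lat: degrees = first 2 digits = 46, minutes = 20.598; 46 + 20.598/60 = 46.343300
  S → negative
  Longitude: degrees = first 3 digits = 19, minutes = 11.1624; 19 + 11.1624/60 = 19.186040
  E ⇒ keep positive
Point 3:
  Latitude: degrees = first 2 digits = 69, minutes = 33.0581; 69 + 33.0581/60 = 69.550968
  S ⇒ negate
  λ: split at 3 digits → 035° and 28.0469′; 35 + 28.0469/60 = 35.467448
  W → negative
Point 4:
  Lat: 40° + 29/60 + 30.4/3600 = 40 + 0.483333 + 0.008444 = 40.491778
  S → negative
  Lon: 10 + 55/60 + 46.1/3600 = 10.929472
  W ⇒ negate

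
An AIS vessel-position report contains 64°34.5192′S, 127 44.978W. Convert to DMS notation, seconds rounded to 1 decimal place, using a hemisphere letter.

Latitude: fractional minutes 0.51920 × 60 = 31.152″
λ: fractional minutes 0.97800 × 60 = 58.680″

64°34′31.2″ S, 127°44′58.7″ W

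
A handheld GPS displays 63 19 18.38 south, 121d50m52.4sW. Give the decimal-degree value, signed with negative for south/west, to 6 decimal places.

Lat: 19′ + 18.38″ = 19.30633′; 63 + 19.30633/60 = 63.3217722
hemisphere S, so the sign is −
Longitude: 121 + 50/60 + 52.4/3600 = 121.8478889
hemisphere W, so the sign is −

-63.321772, -121.847889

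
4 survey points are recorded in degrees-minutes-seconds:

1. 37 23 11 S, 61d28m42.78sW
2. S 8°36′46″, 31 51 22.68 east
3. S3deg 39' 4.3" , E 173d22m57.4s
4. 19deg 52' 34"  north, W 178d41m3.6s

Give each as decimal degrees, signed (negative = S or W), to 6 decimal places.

1. -37.386389, -61.478550
2. -8.612778, 31.856300
3. -3.651194, 173.382611
4. 19.876111, -178.684333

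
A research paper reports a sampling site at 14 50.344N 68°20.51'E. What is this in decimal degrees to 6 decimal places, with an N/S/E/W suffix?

Latitude: 14 + 50.344/60 = 14.8390667
Longitude: 68 + 20.51/60 = 68.3418333

14.839067° N, 68.341833° E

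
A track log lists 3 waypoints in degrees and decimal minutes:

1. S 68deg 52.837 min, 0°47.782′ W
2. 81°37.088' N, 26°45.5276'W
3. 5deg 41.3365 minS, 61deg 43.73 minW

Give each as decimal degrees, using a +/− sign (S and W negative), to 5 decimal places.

Point 1:
  Lat: 52.837′ = 0.880617°; total 68.880617
  hemisphere S, so the sign is −
  λ: 47.782′ = 0.796367°; total 0.796367
  hemisphere W, so the sign is −
Point 2:
  φ: 81 + 37.088/60 = 81.618133
  N ⇒ keep positive
  Longitude: 45.5276′ = 0.758793°; total 26.758793
  W → negative
Point 3:
  φ: 41.3365′ = 0.688942°; total 5.688942
  hemisphere S, so the sign is −
  Longitude: 61 + 43.73/60 = 61.728833
  W ⇒ negate

1. -68.88062, -0.79637
2. 81.61813, -26.75879
3. -5.68894, -61.72883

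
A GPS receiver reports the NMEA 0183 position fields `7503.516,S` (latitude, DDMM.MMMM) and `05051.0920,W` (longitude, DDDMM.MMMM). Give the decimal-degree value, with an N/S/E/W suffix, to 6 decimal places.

φ: degrees = first 2 digits = 75, minutes = 3.516; 75 + 3.516/60 = 75.0586000
λ: degrees = first 3 digits = 50, minutes = 51.092; 50 + 51.092/60 = 50.8515333

75.058600° S, 50.851533° W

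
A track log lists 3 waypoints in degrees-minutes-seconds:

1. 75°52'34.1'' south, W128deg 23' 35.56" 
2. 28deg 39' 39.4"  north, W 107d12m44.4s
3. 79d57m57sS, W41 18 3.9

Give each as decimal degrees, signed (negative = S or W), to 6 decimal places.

Point 1:
  Latitude: 52′ + 34.1″ = 52.56833′; 75 + 52.56833/60 = 75.8761389
  S → negative
  λ: 128 + 23/60 + 35.56/3600 = 128.3932111
  W ⇒ negate
Point 2:
  φ: 28 + 39/60 + 39.4/3600 = 28.6609444
  N ⇒ keep positive
  Longitude: 107° + 12/60 + 44.4/3600 = 107 + 0.200000 + 0.012333 = 107.2123333
  W → negative
Point 3:
  Latitude: 79 + 57/60 + 57/3600 = 79.9658333
  S → negative
  Lon: 18′ + 3.9″ = 18.06500′; 41 + 18.06500/60 = 41.3010833
  W ⇒ negate

1. -75.876139, -128.393211
2. 28.660944, -107.212333
3. -79.965833, -41.301083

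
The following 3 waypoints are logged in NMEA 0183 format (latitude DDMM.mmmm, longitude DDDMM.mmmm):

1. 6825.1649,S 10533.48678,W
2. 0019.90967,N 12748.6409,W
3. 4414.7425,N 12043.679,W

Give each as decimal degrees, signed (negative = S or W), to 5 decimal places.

Point 1:
  Lat: split at 2 digits → 68° and 25.1649′; 68 + 25.1649/60 = 68.419415
  hemisphere S, so the sign is −
  Lon: split at 3 digits → 105° and 33.48678′; 105 + 33.48678/60 = 105.558113
  W → negative
Point 2:
  Lat: degrees = first 2 digits = 0, minutes = 19.90967; 0 + 19.90967/60 = 0.331828
  N → positive
  Longitude: degrees = first 3 digits = 127, minutes = 48.6409; 127 + 48.6409/60 = 127.810682
  hemisphere W, so the sign is −
Point 3:
  φ: degrees = first 2 digits = 44, minutes = 14.7425; 44 + 14.7425/60 = 44.245708
  N ⇒ keep positive
  Lon: degrees = first 3 digits = 120, minutes = 43.679; 120 + 43.679/60 = 120.727983
  hemisphere W, so the sign is −

1. -68.41942, -105.55811
2. 0.33183, -127.81068
3. 44.24571, -120.72798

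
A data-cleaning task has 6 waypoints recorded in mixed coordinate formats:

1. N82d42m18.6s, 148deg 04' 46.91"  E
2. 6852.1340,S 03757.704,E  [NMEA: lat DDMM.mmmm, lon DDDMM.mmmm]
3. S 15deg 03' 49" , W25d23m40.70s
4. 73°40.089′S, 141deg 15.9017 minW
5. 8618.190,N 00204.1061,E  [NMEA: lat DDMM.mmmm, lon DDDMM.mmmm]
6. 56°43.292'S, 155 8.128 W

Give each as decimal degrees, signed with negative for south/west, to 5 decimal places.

1. 82.70517, 148.07970
2. -68.86890, 37.96173
3. -15.06361, -25.39464
4. -73.66815, -141.26503
5. 86.30317, 2.06844
6. -56.72153, -155.13547

Point 1:
  Latitude: 42′ + 18.6″ = 42.31000′; 82 + 42.31000/60 = 82.705167
  N ⇒ keep positive
  λ: 148° + 4/60 + 46.91/3600 = 148 + 0.066667 + 0.013031 = 148.079697
  E ⇒ keep positive
Point 2:
  Lat: degrees = first 2 digits = 68, minutes = 52.134; 68 + 52.134/60 = 68.868900
  hemisphere S, so the sign is −
  Longitude: degrees = first 3 digits = 37, minutes = 57.704; 37 + 57.704/60 = 37.961733
  E ⇒ keep positive
Point 3:
  Lat: 15 + 3/60 + 49/3600 = 15.063611
  hemisphere S, so the sign is −
  λ: 25° + 23/60 + 40.7/3600 = 25 + 0.383333 + 0.011306 = 25.394639
  W ⇒ negate
Point 4:
  Latitude: 40.089′ = 0.668150°; total 73.668150
  S → negative
  Lon: 15.9017′ = 0.265028°; total 141.265028
  W → negative
Point 5:
  φ: split at 2 digits → 86° and 18.19′; 86 + 18.19/60 = 86.303167
  N ⇒ keep positive
  Lon: split at 3 digits → 002° and 4.1061′; 2 + 4.1061/60 = 2.068435
  E ⇒ keep positive
Point 6:
  Lat: 56 + 43.292/60 = 56.721533
  S ⇒ negate
  Longitude: 8.128′ = 0.135467°; total 155.135467
  W → negative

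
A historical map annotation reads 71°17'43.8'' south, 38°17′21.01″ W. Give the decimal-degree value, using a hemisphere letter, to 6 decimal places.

φ: 71 + 17/60 + 43.8/3600 = 71.2955000
Lon: 38 + 17/60 + 21.01/3600 = 38.2891694

71.295500° S, 38.289169° W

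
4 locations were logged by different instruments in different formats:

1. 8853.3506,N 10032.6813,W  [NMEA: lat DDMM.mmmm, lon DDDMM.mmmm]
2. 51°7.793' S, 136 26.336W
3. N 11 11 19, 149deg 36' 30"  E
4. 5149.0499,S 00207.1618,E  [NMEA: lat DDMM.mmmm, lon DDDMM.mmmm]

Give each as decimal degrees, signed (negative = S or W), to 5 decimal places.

1. 88.88918, -100.54469
2. -51.12988, -136.43893
3. 11.18861, 149.60833
4. -51.81750, 2.11936

Point 1:
  Lat: split at 2 digits → 88° and 53.3506′; 88 + 53.3506/60 = 88.889177
  N → positive
  Longitude: split at 3 digits → 100° and 32.6813′; 100 + 32.6813/60 = 100.544688
  W ⇒ negate
Point 2:
  φ: 7.793′ = 0.129883°; total 51.129883
  S → negative
  Lon: 136 + 26.336/60 = 136.438933
  hemisphere W, so the sign is −
Point 3:
  φ: 11 + 11/60 + 19/3600 = 11.188611
  N → positive
  Longitude: 36′ + 30″ = 36.50000′; 149 + 36.50000/60 = 149.608333
  E → positive
Point 4:
  Latitude: degrees = first 2 digits = 51, minutes = 49.0499; 51 + 49.0499/60 = 51.817498
  hemisphere S, so the sign is −
  Longitude: degrees = first 3 digits = 2, minutes = 7.1618; 2 + 7.1618/60 = 2.119363
  E → positive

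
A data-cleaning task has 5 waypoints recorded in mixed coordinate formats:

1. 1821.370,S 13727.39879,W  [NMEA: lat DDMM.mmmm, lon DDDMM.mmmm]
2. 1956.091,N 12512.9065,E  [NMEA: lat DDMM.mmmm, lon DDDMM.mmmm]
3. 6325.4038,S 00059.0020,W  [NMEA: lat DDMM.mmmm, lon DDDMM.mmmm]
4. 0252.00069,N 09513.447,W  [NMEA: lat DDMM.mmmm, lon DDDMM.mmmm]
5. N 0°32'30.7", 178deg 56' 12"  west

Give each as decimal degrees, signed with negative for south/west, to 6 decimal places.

Point 1:
  φ: degrees = first 2 digits = 18, minutes = 21.37; 18 + 21.37/60 = 18.3561667
  S ⇒ negate
  Lon: split at 3 digits → 137° and 27.39879′; 137 + 27.39879/60 = 137.4566465
  W ⇒ negate
Point 2:
  Lat: degrees = first 2 digits = 19, minutes = 56.091; 19 + 56.091/60 = 19.9348500
  N → positive
  λ: degrees = first 3 digits = 125, minutes = 12.9065; 125 + 12.9065/60 = 125.2151083
  E → positive
Point 3:
  φ: degrees = first 2 digits = 63, minutes = 25.4038; 63 + 25.4038/60 = 63.4233967
  S ⇒ negate
  Lon: degrees = first 3 digits = 0, minutes = 59.002; 0 + 59.002/60 = 0.9833667
  hemisphere W, so the sign is −
Point 4:
  Latitude: split at 2 digits → 02° and 52.00069′; 2 + 52.00069/60 = 2.8666782
  N → positive
  Lon: degrees = first 3 digits = 95, minutes = 13.447; 95 + 13.447/60 = 95.2241167
  hemisphere W, so the sign is −
Point 5:
  Latitude: 32′ + 30.7″ = 32.51167′; 0 + 32.51167/60 = 0.5418611
  N → positive
  Lon: 56′ + 12″ = 56.20000′; 178 + 56.20000/60 = 178.9366667
  W ⇒ negate

1. -18.356167, -137.456647
2. 19.934850, 125.215108
3. -63.423397, -0.983367
4. 2.866678, -95.224117
5. 0.541861, -178.936667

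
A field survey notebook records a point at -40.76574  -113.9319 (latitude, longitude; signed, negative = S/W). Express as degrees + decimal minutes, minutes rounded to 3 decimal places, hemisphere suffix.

40° 45.944′ S, 113° 55.914′ W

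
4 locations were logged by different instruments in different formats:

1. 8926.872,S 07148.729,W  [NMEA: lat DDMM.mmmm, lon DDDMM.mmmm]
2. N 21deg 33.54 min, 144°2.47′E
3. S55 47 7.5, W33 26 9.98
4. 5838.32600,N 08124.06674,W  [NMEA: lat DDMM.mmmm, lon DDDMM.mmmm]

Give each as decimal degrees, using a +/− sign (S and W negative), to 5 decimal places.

1. -89.44787, -71.81215
2. 21.55900, 144.04117
3. -55.78542, -33.43611
4. 58.63877, -81.40111

Point 1:
  Latitude: split at 2 digits → 89° and 26.872′; 89 + 26.872/60 = 89.447867
  S → negative
  λ: degrees = first 3 digits = 71, minutes = 48.729; 71 + 48.729/60 = 71.812150
  W → negative
Point 2:
  Lat: 33.54′ = 0.559000°; total 21.559000
  N → positive
  Longitude: 144 + 2.47/60 = 144.041167
  E ⇒ keep positive
Point 3:
  Latitude: 55° + 47/60 + 7.5/3600 = 55 + 0.783333 + 0.002083 = 55.785417
  S → negative
  λ: 33 + 26/60 + 9.98/3600 = 33.436106
  W → negative
Point 4:
  Latitude: split at 2 digits → 58° and 38.326′; 58 + 38.326/60 = 58.638767
  N → positive
  Lon: split at 3 digits → 081° and 24.06674′; 81 + 24.06674/60 = 81.401112
  W ⇒ negate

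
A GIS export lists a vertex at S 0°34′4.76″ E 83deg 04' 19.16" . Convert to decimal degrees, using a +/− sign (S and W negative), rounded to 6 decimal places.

-0.567989, 83.071989

Lat: 0° + 34/60 + 4.76/3600 = 0 + 0.566667 + 0.001322 = 0.5679889
S → negative
Longitude: 4′ + 19.16″ = 4.31933′; 83 + 4.31933/60 = 83.0719889
E ⇒ keep positive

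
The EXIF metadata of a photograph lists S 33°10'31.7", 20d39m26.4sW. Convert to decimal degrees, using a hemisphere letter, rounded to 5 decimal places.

33.17547° S, 20.65733° W

φ: 33° + 10/60 + 31.7/3600 = 33 + 0.166667 + 0.008806 = 33.175472
Longitude: 20° + 39/60 + 26.4/3600 = 20 + 0.650000 + 0.007333 = 20.657333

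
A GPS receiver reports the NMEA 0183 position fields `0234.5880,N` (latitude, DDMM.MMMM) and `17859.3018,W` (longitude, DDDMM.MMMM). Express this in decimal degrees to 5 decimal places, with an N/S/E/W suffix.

2.57647° N, 178.98836° W

Latitude: split at 2 digits → 02° and 34.588′; 2 + 34.588/60 = 2.576467
λ: degrees = first 3 digits = 178, minutes = 59.3018; 178 + 59.3018/60 = 178.988363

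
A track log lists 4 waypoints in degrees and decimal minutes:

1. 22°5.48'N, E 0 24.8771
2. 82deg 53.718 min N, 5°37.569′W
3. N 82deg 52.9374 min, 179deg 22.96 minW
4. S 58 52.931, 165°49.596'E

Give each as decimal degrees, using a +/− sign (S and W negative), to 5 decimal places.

1. 22.09133, 0.41462
2. 82.89530, -5.62615
3. 82.88229, -179.38267
4. -58.88218, 165.82660

Point 1:
  Latitude: 22 + 5.48/60 = 22.091333
  N → positive
  λ: 0 + 24.8771/60 = 0.414618
  E → positive
Point 2:
  Latitude: 82 + 53.718/60 = 82.895300
  N → positive
  Longitude: 37.569′ = 0.626150°; total 5.626150
  W ⇒ negate
Point 3:
  Latitude: 82 + 52.9374/60 = 82.882290
  N → positive
  Lon: 22.96′ = 0.382667°; total 179.382667
  hemisphere W, so the sign is −
Point 4:
  Lat: 58 + 52.931/60 = 58.882183
  S ⇒ negate
  Lon: 49.596′ = 0.826600°; total 165.826600
  E → positive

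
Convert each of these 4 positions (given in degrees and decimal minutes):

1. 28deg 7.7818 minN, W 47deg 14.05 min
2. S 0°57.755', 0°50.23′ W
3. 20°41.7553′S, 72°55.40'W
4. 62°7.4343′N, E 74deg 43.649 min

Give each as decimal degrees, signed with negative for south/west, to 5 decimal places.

Point 1:
  φ: 28 + 7.7818/60 = 28.129697
  N ⇒ keep positive
  Longitude: 47 + 14.05/60 = 47.234167
  W ⇒ negate
Point 2:
  Lat: 57.755′ = 0.962583°; total 0.962583
  S ⇒ negate
  λ: 0 + 50.23/60 = 0.837167
  W ⇒ negate
Point 3:
  Latitude: 41.7553′ = 0.695922°; total 20.695922
  S → negative
  Lon: 72 + 55.4/60 = 72.923333
  W ⇒ negate
Point 4:
  φ: 62 + 7.4343/60 = 62.123905
  N ⇒ keep positive
  λ: 74 + 43.649/60 = 74.727483
  E ⇒ keep positive

1. 28.12970, -47.23417
2. -0.96258, -0.83717
3. -20.69592, -72.92333
4. 62.12391, 74.72748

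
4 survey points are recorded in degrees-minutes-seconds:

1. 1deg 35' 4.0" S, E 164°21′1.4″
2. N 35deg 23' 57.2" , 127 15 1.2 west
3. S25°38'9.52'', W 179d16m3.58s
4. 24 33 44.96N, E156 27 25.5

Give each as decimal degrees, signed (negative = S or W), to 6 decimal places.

1. -1.584444, 164.350389
2. 35.399222, -127.250333
3. -25.635978, -179.267661
4. 24.562489, 156.457083

Point 1:
  Lat: 1 + 35/60 + 4/3600 = 1.5844444
  hemisphere S, so the sign is −
  Lon: 21′ + 1.4″ = 21.02333′; 164 + 21.02333/60 = 164.3503889
  E → positive
Point 2:
  Latitude: 23′ + 57.2″ = 23.95333′; 35 + 23.95333/60 = 35.3992222
  N ⇒ keep positive
  λ: 127 + 15/60 + 1.2/3600 = 127.2503333
  hemisphere W, so the sign is −
Point 3:
  Lat: 25° + 38/60 + 9.52/3600 = 25 + 0.633333 + 0.002644 = 25.6359778
  S → negative
  Lon: 179° + 16/60 + 3.58/3600 = 179 + 0.266667 + 0.000994 = 179.2676611
  W → negative
Point 4:
  Latitude: 24° + 33/60 + 44.96/3600 = 24 + 0.550000 + 0.012489 = 24.5624889
  N → positive
  λ: 156 + 27/60 + 25.5/3600 = 156.4570833
  E ⇒ keep positive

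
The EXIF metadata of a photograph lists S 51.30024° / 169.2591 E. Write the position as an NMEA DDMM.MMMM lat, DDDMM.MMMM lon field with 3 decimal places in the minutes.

5118.014,S / 16915.546,E

Lat: 51° + 0.300240 × 60 = 51° 18.01440′
Lon: minutes = (169.259100 − 169) × 60 = 15.54600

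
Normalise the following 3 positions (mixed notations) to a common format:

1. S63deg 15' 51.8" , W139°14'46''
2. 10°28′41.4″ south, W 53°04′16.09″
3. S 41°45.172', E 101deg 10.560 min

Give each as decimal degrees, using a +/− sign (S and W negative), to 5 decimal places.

1. -63.26439, -139.24611
2. -10.47817, -53.07114
3. -41.75287, 101.17600

Point 1:
  Latitude: 63 + 15/60 + 51.8/3600 = 63.264389
  hemisphere S, so the sign is −
  Lon: 139° + 14/60 + 46/3600 = 139 + 0.233333 + 0.012778 = 139.246111
  W → negative
Point 2:
  φ: 10° + 28/60 + 41.4/3600 = 10 + 0.466667 + 0.011500 = 10.478167
  hemisphere S, so the sign is −
  Lon: 4′ + 16.09″ = 4.26817′; 53 + 4.26817/60 = 53.071136
  W ⇒ negate
Point 3:
  φ: 45.172′ = 0.752867°; total 41.752867
  S ⇒ negate
  λ: 10.56′ = 0.176000°; total 101.176000
  E ⇒ keep positive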